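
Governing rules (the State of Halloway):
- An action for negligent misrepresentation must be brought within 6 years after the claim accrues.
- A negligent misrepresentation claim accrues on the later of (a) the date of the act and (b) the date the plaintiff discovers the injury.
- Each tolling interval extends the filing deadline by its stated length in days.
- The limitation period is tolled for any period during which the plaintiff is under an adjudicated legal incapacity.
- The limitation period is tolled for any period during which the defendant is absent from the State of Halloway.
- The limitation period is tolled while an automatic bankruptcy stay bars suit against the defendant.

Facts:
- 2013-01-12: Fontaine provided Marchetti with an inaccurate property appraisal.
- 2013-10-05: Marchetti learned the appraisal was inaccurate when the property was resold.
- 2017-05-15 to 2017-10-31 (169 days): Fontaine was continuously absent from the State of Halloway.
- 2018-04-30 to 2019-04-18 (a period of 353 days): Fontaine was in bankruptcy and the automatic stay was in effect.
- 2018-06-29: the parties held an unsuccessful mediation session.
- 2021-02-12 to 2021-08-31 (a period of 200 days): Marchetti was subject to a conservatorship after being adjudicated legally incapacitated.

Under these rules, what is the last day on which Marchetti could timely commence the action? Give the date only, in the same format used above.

The claim accrued on 2013-10-05 — the later of the 2013-01-12 act and the 2013-10-05 discovery.
6 years from 2013-10-05 is 2019-10-05.
The period was tolled for 169 days by the defendant's absence from the jurisdiction (2017-05-15 to 2017-10-31), pushing the deadline to 2020-03-22.
The period was tolled for 353 days by the automatic bankruptcy stay (2018-04-30 to 2019-04-18), pushing the deadline to 2021-03-10.
The period was tolled for 200 days by the plaintiff's legal incapacity (2021-02-12 to 2021-08-31), pushing the deadline to 2021-09-26.
None of the other events listed affects the running of the period under the stated rules.

2021-09-26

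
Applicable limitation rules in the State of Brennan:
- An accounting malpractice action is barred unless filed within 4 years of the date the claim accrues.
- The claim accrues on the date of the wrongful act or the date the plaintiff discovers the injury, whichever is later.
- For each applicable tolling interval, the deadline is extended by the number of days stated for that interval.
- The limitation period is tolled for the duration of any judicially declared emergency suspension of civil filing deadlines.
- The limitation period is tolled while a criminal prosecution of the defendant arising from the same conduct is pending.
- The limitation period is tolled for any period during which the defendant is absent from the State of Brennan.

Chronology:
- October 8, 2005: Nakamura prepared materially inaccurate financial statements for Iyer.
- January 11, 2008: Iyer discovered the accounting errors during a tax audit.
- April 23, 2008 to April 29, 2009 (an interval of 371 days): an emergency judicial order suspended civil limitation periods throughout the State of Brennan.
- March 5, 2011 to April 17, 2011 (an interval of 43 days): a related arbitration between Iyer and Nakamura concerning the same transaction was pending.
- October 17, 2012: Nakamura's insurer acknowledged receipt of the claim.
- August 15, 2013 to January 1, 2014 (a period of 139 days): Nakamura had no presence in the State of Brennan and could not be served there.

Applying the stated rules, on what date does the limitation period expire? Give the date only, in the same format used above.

Taking the later of the act (October 8, 2005) and discovery (January 11, 2008), the claim accrued on January 11, 2008.
Adding the 4 years base period to January 11, 2008 gives a deadline of January 11, 2012, before any tolling.
The emergency suspension of filing deadlines from April 23, 2008 to April 29, 2009 tolled the period for 371 days, extending the deadline to January 16, 2013.
By the time the defendant's absence from the jurisdiction began on August 15, 2013, the limitation period had already expired on January 16, 2013; that interval cannot revive it.
Although a pending arbitration ran from March 5, 2011 to April 17, 2011, the stated rules do not make that a tolling event, so it is disregarded.
None of the other events listed affects the running of the period under the stated rules.

January 16, 2013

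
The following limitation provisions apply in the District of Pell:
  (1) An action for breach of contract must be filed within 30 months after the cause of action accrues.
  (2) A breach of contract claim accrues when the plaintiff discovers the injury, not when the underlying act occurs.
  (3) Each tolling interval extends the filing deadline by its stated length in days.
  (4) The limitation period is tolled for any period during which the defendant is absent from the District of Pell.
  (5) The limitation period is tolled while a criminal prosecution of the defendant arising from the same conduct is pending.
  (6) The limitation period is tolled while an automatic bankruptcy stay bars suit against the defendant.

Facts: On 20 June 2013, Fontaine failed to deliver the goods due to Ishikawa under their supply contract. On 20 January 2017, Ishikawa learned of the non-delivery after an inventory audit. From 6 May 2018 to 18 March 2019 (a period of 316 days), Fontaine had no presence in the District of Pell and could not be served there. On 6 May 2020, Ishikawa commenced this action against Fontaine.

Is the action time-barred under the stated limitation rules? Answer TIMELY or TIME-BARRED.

TIMELY

Under the discovery rule, the claim accrued on 20 January 2017, when Ishikawa discovered the injury — not on the 20 June 2013 date of the underlying act.
The untolled deadline — 30 months after 20 January 2017 — is 20 July 2019.
Because the defendant's absence from the jurisdiction ran from 6 May 2018 to 18 March 2019, the deadline is extended by 316 days to 31 May 2020.
The 6 May 2020 filing precedes the 31 May 2020 deadline; the claim is timely.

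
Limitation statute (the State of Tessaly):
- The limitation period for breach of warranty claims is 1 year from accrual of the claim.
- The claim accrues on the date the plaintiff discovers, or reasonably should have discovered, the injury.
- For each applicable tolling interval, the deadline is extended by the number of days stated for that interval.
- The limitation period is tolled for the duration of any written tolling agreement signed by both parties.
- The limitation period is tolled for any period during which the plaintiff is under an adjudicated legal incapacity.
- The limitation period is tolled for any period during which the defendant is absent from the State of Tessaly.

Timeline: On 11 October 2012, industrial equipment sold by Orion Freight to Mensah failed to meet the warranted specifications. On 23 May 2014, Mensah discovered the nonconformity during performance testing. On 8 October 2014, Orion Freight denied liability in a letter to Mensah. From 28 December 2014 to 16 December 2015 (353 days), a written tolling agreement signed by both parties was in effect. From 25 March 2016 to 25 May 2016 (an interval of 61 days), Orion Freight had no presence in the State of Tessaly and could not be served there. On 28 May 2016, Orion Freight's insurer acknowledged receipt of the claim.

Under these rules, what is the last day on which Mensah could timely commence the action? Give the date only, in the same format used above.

10 July 2016

Accrual is tied to discovery, so the period began on 23 May 2014 rather than on 11 October 2012 when the act occurred.
Adding the 1 year base period to 23 May 2014 gives a deadline of 23 May 2015, before any tolling.
The period was tolled for 353 days by the written tolling agreement (28 December 2014 to 16 December 2015), pushing the deadline to 10 May 2016.
Because the defendant's absence from the jurisdiction ran from 25 March 2016 to 25 May 2016, the deadline is extended by 61 days to 10 July 2016.
None of the other events listed affects the running of the period under the stated rules.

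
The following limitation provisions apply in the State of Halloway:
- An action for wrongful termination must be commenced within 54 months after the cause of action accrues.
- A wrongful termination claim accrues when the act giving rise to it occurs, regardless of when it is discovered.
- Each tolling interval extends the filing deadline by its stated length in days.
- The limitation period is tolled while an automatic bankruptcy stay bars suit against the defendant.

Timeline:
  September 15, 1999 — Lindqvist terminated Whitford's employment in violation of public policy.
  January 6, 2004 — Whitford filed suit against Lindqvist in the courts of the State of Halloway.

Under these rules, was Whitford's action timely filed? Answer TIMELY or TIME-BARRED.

The limitation period began to run on September 15, 1999.
54 months from September 15, 1999 is March 15, 2004.
The January 6, 2004 filing precedes the March 15, 2004 deadline; the claim is timely.

TIMELY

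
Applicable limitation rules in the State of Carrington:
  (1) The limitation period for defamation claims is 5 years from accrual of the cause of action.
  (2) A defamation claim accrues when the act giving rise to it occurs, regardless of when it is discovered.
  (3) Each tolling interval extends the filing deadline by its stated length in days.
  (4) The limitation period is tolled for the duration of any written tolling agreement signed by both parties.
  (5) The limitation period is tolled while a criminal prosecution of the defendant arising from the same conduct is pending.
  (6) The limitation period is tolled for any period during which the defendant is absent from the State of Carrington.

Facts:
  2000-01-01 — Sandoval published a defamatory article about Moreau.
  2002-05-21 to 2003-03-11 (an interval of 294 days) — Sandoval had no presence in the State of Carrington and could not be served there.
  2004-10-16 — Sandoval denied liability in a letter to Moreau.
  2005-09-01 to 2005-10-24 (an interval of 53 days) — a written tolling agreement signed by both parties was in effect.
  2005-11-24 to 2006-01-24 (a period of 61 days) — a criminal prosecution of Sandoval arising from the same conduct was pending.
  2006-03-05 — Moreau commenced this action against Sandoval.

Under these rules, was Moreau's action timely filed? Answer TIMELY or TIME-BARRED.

TIME-BARRED

The claim accrued on 2000-01-01, when the wrongful act occurred.
The untolled deadline — 5 years after 2000-01-01 — is 2005-01-01.
Because the defendant's absence from the jurisdiction ran from 2002-05-21 to 2003-03-11, the deadline is extended by 294 days to 2005-10-22.
The period was tolled for 53 days by the written tolling agreement (2005-09-01 to 2005-10-24), pushing the deadline to 2005-12-14.
The pending criminal prosecution from 2005-11-24 to 2006-01-24 tolled the period for 61 days, extending the deadline to 2006-02-13.
The other events in the timeline have no effect on the limitation period under the stated rules.
Moreau filed on 2006-03-05, after the 2006-02-13 deadline, so the action is time-barred.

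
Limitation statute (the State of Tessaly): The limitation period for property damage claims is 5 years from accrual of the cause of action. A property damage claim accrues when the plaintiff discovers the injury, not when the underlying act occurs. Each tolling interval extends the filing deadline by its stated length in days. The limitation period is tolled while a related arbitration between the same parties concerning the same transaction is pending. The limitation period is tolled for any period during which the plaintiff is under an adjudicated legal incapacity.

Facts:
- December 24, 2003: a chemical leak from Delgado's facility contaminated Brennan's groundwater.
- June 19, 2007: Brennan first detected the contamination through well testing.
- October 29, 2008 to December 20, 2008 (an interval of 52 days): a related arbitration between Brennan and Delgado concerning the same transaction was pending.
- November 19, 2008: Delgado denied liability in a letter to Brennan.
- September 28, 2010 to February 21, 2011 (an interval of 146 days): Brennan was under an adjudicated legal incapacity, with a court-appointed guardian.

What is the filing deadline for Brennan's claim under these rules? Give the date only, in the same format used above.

January 3, 2013

The claim did not accrue until Brennan discovered the injury on June 19, 2007; the December 24, 2003 act date does not start the clock under the stated rule.
5 years from June 19, 2007 is June 19, 2012.
The pending related arbitration from October 29, 2008 to December 20, 2008 tolled the period for 52 days, extending the deadline to August 10, 2012.
The period was tolled for 146 days by the plaintiff's legal incapacity (September 28, 2010 to February 21, 2011), pushing the deadline to January 3, 2013.
None of the other events listed affects the running of the period under the stated rules.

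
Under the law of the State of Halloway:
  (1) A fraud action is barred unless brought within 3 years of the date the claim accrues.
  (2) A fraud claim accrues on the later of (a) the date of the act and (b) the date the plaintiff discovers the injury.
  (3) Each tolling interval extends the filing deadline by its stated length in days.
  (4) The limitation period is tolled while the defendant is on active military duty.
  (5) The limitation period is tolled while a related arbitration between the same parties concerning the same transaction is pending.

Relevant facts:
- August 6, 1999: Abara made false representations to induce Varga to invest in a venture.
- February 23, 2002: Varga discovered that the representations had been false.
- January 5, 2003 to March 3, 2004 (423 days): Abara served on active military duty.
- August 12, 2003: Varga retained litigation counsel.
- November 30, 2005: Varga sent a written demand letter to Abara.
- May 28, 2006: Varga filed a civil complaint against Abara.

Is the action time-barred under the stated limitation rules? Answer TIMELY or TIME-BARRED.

Because discovery on February 23, 2002 post-dates the August 6, 1999 act, accrual under the later-of rule falls on February 23, 2002.
Adding the 3 years base period to February 23, 2002 gives a deadline of February 23, 2005, before any tolling.
Because the defendant's active military service ran from January 5, 2003 to March 3, 2004, the deadline is extended by 423 days to April 22, 2006.
None of the other events listed affects the running of the period under the stated rules.
Varga filed on May 28, 2006, after the April 22, 2006 deadline, so the action is time-barred.

TIME-BARRED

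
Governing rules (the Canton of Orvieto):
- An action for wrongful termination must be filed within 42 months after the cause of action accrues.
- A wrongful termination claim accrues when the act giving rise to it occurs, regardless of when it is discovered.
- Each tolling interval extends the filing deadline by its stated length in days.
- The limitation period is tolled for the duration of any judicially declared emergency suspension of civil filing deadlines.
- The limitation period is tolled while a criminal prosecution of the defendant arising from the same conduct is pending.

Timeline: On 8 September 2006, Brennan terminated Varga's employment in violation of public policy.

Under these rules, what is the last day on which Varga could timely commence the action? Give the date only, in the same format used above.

The limitation period began to run on 8 September 2006.
42 months from 8 September 2006 is 8 March 2010.

8 March 2010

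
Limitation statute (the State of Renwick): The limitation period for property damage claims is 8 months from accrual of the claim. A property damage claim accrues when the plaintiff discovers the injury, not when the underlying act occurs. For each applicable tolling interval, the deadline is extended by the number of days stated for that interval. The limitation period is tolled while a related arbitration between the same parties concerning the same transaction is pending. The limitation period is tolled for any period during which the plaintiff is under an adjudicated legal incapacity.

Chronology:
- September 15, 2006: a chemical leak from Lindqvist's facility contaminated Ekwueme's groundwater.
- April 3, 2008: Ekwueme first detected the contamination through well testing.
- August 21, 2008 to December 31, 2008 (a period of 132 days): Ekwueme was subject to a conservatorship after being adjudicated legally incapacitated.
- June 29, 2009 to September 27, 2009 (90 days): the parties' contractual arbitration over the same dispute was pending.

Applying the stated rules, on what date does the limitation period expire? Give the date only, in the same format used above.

April 14, 2009

Accrual is tied to discovery, so the period began on April 3, 2008 rather than on September 15, 2006 when the act occurred.
The untolled deadline — 8 months after April 3, 2008 — is December 3, 2008.
Because the plaintiff's legal incapacity ran from August 21, 2008 to December 31, 2008, the deadline is extended by 132 days to April 14, 2009.
By the time the pending related arbitration began on June 29, 2009, the limitation period had already expired on April 14, 2009; that interval cannot revive it.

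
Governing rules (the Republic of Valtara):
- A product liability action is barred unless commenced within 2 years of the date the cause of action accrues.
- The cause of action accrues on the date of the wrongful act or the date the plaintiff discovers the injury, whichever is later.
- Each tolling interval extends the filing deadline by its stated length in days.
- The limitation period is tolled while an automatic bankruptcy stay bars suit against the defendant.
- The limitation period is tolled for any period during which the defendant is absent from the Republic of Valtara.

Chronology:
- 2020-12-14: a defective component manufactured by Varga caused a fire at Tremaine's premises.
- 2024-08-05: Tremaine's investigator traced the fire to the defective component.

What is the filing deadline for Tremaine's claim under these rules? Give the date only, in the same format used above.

Taking the later of the act (2020-12-14) and discovery (2024-08-05), the claim accrued on 2024-08-05.
2 years from 2024-08-05 is 2026-08-05.

2026-08-05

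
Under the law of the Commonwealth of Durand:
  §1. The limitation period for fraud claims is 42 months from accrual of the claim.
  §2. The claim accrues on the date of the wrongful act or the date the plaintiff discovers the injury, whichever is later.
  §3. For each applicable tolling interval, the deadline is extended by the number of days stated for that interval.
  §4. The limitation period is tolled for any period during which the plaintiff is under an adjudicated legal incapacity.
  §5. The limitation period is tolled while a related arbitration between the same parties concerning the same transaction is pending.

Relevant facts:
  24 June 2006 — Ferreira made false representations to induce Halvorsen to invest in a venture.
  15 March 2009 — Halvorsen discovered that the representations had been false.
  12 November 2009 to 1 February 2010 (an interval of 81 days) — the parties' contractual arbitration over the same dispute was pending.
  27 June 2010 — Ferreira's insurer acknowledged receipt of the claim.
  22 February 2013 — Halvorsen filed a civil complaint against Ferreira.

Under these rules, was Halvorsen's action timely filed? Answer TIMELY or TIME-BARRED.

The claim accrued on 15 March 2009 — the later of the 24 June 2006 act and the 15 March 2009 discovery.
The untolled deadline — 42 months after 15 March 2009 — is 15 September 2012.
Because the pending related arbitration ran from 12 November 2009 to 1 February 2010, the deadline is extended by 81 days to 5 December 2012.
The other events in the timeline have no effect on the limitation period under the stated rules.
Halvorsen filed on 22 February 2013, after the 5 December 2012 deadline, so the action is time-barred.

TIME-BARRED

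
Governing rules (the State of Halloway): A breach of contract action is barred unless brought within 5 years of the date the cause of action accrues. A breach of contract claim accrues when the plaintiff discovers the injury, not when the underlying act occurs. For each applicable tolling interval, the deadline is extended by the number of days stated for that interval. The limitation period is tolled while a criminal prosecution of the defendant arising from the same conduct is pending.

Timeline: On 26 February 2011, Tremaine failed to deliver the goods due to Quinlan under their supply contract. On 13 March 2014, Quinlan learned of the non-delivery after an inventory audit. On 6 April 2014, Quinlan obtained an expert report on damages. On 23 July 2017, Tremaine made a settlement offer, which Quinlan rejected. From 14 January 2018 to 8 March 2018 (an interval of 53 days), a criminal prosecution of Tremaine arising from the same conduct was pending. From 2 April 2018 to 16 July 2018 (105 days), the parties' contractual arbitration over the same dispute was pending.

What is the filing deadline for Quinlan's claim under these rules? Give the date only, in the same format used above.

5 May 2019

Under the discovery rule, the claim accrued on 13 March 2014, when Quinlan discovered the injury — not on the 26 February 2011 date of the underlying act.
Adding the 5 years base period to 13 March 2014 gives a deadline of 13 March 2019, before any tolling.
Because the pending criminal prosecution ran from 14 January 2018 to 8 March 2018, the deadline is extended by 53 days to 5 May 2019.
The pending related arbitration from 2 April 2018 to 16 July 2018 does not toll the period, because no stated rule makes a pending arbitration a tolling event.
The other events in the timeline have no effect on the limitation period under the stated rules.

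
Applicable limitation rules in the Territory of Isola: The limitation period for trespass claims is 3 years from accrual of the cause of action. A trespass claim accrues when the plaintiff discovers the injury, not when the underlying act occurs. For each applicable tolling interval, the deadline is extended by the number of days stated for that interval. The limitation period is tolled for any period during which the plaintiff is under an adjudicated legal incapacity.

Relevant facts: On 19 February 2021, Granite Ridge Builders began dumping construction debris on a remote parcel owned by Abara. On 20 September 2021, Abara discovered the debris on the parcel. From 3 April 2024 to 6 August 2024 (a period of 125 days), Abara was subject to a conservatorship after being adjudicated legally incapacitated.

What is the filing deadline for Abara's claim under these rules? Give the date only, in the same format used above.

23 January 2025

Under the discovery rule, the claim accrued on 20 September 2021, when Abara discovered the injury — not on the 19 February 2021 date of the underlying act.
3 years from 20 September 2021 is 20 September 2024.
The plaintiff's legal incapacity from 3 April 2024 to 6 August 2024 tolled the period for 125 days, extending the deadline to 23 January 2025.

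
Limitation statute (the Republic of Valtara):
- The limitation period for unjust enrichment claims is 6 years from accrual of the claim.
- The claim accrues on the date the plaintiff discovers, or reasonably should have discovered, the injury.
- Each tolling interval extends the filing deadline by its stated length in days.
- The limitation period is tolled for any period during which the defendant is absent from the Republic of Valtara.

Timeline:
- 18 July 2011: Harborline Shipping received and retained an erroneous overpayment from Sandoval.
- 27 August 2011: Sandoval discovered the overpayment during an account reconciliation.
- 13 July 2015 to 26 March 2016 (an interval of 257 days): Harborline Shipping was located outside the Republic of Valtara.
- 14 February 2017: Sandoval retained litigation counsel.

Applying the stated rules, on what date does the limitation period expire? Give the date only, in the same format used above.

11 May 2018

The claim did not accrue until Sandoval discovered the injury on 27 August 2011; the 18 July 2011 act date does not start the clock under the stated rule.
The untolled deadline — 6 years after 27 August 2011 — is 27 August 2017.
Because the defendant's absence from the jurisdiction ran from 13 July 2015 to 26 March 2016, the deadline is extended by 257 days to 11 May 2018.
None of the other events listed affects the running of the period under the stated rules.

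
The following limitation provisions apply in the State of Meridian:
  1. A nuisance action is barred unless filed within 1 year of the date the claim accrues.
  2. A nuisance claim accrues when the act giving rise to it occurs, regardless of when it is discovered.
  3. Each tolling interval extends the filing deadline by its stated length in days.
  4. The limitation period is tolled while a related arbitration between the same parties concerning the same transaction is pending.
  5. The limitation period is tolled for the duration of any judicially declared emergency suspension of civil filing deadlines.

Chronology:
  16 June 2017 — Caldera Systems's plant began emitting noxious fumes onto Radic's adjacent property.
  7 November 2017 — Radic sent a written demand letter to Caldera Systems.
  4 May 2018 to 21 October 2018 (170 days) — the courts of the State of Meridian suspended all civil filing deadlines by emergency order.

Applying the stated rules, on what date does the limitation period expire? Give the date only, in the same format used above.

The claim accrued on 16 June 2017, the date of the act.
1 year from 16 June 2017 is 16 June 2018.
The period was tolled for 170 days by the emergency suspension of filing deadlines (4 May 2018 to 21 October 2018), pushing the deadline to 3 December 2018.
Nothing else in the chronology tolls or restarts the period.

3 December 2018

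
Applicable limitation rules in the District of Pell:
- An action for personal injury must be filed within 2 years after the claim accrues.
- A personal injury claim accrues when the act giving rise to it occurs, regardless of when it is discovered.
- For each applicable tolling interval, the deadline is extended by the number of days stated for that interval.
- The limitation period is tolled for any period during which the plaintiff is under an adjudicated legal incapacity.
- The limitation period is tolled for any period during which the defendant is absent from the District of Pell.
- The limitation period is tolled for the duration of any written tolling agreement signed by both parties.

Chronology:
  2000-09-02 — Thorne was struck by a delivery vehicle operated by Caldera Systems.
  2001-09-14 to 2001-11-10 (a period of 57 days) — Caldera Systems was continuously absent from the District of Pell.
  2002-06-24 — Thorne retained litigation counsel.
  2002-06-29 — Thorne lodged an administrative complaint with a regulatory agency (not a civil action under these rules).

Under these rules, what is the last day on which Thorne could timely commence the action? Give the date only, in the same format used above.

The claim accrued on 2000-09-02, the date of the act.
Adding the 2 years base period to 2000-09-02 gives a deadline of 2002-09-02, before any tolling.
The defendant's absence from the jurisdiction from 2001-09-14 to 2001-11-10 tolled the period for 57 days, extending the deadline to 2002-10-29.
Nothing else in the chronology tolls or restarts the period.

2002-10-29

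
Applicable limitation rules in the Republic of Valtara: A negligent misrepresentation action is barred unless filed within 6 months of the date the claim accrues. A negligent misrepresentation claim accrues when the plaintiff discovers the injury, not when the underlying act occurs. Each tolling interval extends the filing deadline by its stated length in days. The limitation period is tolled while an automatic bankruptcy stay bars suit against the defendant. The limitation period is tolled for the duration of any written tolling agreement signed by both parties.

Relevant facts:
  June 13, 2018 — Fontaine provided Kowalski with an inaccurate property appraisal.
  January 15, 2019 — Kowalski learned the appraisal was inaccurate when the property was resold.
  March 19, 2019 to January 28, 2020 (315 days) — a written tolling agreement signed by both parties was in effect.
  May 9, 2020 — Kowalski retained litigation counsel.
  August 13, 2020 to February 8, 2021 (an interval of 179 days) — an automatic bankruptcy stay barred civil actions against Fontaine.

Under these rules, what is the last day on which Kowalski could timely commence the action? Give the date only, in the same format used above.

The claim did not accrue until Kowalski discovered the injury on January 15, 2019; the June 13, 2018 act date does not start the clock under the stated rule.
6 months from January 15, 2019 is July 15, 2019.
The period was tolled for 315 days by the written tolling agreement (March 19, 2019 to January 28, 2020), pushing the deadline to May 25, 2020.
The automatic bankruptcy stay from August 13, 2020 to February 8, 2021 began after the period had already run on May 25, 2020, so it has no tolling effect.
The other events in the timeline have no effect on the limitation period under the stated rules.

May 25, 2020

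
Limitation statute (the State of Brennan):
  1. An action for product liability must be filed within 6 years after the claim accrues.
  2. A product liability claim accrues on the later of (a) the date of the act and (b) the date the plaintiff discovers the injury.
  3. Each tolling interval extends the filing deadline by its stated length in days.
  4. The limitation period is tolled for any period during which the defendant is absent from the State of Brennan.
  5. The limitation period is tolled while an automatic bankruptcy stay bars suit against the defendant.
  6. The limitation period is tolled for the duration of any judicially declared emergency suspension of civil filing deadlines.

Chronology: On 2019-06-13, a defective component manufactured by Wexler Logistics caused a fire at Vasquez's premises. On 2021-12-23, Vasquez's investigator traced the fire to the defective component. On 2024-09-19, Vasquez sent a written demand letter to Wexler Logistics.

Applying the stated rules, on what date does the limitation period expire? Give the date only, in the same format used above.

2027-12-23

Taking the later of the act (2019-06-13) and discovery (2021-12-23), the claim accrued on 2021-12-23.
Adding the 6 years base period to 2021-12-23 gives a deadline of 2027-12-23, before any tolling.
The other events in the timeline have no effect on the limitation period under the stated rules.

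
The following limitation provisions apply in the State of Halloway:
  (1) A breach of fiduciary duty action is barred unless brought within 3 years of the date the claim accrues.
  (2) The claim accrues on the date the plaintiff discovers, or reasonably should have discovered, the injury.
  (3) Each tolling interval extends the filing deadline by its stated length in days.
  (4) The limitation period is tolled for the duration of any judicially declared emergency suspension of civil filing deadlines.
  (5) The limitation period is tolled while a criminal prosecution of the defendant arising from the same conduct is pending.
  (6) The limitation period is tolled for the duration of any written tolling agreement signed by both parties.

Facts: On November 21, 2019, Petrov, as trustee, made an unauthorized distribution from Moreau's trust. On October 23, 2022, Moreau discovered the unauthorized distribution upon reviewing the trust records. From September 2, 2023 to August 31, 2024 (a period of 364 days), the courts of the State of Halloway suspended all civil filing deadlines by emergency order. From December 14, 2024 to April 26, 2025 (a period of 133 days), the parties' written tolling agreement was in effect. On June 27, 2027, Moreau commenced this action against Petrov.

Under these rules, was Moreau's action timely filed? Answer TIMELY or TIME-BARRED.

TIME-BARRED

Accrual is tied to discovery, so the period began on October 23, 2022 rather than on November 21, 2019 when the act occurred.
3 years from October 23, 2022 is October 23, 2025.
The period was tolled for 364 days by the emergency suspension of filing deadlines (September 2, 2023 to August 31, 2024), pushing the deadline to October 22, 2026.
Because the written tolling agreement ran from December 14, 2024 to April 26, 2025, the deadline is extended by 133 days to March 4, 2027.
The June 27, 2027 filing falls after the March 4, 2027 deadline; the claim is time-barred.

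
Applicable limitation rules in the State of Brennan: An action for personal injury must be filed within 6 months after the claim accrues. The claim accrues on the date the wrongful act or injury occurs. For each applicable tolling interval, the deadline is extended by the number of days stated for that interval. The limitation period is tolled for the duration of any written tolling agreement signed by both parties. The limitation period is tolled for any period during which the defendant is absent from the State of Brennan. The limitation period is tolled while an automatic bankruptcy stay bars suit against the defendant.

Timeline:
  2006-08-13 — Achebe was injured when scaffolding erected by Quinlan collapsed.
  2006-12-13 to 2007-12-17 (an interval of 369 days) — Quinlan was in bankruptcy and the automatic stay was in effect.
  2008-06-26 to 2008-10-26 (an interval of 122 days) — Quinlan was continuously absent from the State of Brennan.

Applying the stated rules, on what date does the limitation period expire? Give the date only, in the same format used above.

2008-02-17

The claim accrued on 2006-08-13, when the wrongful act occurred.
6 months from 2006-08-13 is 2007-02-13.
The period was tolled for 369 days by the automatic bankruptcy stay (2006-12-13 to 2007-12-17), pushing the deadline to 2008-02-17.
The defendant's absence from the jurisdiction starting 2008-06-26 came too late — the period had run on 2008-02-17 — and so does not extend the deadline.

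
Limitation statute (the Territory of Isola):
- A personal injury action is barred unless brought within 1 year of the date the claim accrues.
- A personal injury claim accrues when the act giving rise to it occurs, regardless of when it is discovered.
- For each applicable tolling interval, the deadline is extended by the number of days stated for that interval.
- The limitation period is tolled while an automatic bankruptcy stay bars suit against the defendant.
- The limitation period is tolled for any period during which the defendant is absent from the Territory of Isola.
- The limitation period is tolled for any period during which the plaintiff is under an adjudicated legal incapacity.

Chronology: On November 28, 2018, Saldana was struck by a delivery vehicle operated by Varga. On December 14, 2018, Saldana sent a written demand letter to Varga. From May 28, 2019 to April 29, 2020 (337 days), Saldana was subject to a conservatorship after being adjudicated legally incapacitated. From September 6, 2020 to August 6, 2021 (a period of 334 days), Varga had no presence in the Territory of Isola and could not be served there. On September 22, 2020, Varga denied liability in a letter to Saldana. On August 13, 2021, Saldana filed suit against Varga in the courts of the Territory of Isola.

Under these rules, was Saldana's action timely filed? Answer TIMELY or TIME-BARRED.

The claim accrued on November 28, 2018, the date of the act.
Adding the 1 year base period to November 28, 2018 gives a deadline of November 28, 2019, before any tolling.
Because the plaintiff's legal incapacity ran from May 28, 2019 to April 29, 2020, the deadline is extended by 337 days to October 30, 2020.
The defendant's absence from the jurisdiction from September 6, 2020 to August 6, 2021 tolled the period for 334 days, extending the deadline to September 29, 2021.
The other events in the timeline have no effect on the limitation period under the stated rules.
The August 13, 2021 filing precedes the September 29, 2021 deadline; the claim is timely.

TIMELY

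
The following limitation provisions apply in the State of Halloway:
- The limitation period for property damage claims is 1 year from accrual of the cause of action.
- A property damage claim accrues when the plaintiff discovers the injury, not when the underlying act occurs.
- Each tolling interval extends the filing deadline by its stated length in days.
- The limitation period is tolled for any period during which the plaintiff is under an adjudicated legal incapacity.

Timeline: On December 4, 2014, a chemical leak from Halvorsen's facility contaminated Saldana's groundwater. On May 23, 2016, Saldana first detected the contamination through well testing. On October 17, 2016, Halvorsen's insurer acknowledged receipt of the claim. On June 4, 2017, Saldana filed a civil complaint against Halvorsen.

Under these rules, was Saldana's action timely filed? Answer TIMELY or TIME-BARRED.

TIME-BARRED

Accrual is tied to discovery, so the period began on May 23, 2016 rather than on December 4, 2014 when the act occurred.
1 year from May 23, 2016 is May 23, 2017.
None of the other events listed affects the running of the period under the stated rules.
Filing on June 4, 2017 missed the May 23, 2017 deadline — the action is time-barred.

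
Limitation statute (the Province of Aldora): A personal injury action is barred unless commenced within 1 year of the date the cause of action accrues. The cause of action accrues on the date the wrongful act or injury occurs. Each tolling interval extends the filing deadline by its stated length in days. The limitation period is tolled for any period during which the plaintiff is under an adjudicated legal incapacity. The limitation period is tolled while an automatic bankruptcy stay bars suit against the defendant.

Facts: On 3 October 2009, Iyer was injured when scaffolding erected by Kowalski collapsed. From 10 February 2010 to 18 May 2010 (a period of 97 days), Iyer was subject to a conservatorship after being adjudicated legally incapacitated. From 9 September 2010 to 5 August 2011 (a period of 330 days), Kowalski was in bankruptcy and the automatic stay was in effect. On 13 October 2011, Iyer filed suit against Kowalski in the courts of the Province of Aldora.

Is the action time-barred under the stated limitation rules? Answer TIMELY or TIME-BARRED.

TIMELY

The limitation period began to run on 3 October 2009.
The untolled deadline — 1 year after 3 October 2009 — is 3 October 2010.
The plaintiff's legal incapacity from 10 February 2010 to 18 May 2010 tolled the period for 97 days, extending the deadline to 8 January 2011.
Because the automatic bankruptcy stay ran from 9 September 2010 to 5 August 2011, the deadline is extended by 330 days to 4 December 2011.
Iyer filed on 13 October 2011, before the 4 December 2011 deadline, so the action is timely.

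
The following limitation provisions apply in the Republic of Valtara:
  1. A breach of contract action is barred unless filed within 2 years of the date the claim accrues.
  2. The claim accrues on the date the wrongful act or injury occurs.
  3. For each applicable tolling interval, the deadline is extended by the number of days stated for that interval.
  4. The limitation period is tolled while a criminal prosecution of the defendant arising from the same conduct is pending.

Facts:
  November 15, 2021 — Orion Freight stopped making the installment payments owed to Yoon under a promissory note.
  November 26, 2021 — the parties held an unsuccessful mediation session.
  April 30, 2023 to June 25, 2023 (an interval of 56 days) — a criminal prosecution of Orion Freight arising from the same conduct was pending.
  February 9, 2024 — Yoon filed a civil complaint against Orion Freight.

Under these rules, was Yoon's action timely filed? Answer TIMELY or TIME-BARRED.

The limitation period began to run on November 15, 2021.
Adding the 2 years base period to November 15, 2021 gives a deadline of November 15, 2023, before any tolling.
The period was tolled for 56 days by the pending criminal prosecution (April 30, 2023 to June 25, 2023), pushing the deadline to January 10, 2024.
Nothing else in the chronology tolls or restarts the period.
Filing on February 9, 2024 missed the January 10, 2024 deadline — the action is time-barred.

TIME-BARRED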